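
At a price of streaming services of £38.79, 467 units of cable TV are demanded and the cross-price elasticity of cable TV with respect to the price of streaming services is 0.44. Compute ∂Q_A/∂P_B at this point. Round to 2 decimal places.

5.30

ε = (∂Q_A/∂P_B)·(P_B/Q_A) ⇒ ∂Q_A/∂P_B = ε·Q_A/P_B = 0.44 × 467/38.79 ≈ 5.30.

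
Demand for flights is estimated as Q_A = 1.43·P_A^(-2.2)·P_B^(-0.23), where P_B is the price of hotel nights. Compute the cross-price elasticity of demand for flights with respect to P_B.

-0.23

In a log-linear (constant-elasticity) demand function, the coefficient on the exponent of P_B is the cross-price elasticity.
ε = -0.23. Negative, so flights and hotel nights are complements.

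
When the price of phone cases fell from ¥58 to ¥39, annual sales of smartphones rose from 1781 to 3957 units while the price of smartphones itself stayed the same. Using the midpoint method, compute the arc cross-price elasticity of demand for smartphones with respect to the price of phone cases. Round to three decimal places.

-1.936

ΔQ_A = 3957 − 1781 = 2176; ΔP_B = 39 − 58 = -19.
Midpoints: Q̄_A = 2869.0, P̄_B = 48.50.
ε = (ΔQ_A/Q̄_A)/(ΔP_B/P̄_B) = (2176/2869.0)/(-19/48.50) ≈ -1.936.
ε < 0: smartphones and phone cases are complements.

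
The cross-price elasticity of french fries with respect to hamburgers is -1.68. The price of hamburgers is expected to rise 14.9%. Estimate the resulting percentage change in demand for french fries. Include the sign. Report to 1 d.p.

%ΔQ ≈ ε × %ΔP of hamburgers = -1.68 × (14.9%) = -25.0%.

-25.0%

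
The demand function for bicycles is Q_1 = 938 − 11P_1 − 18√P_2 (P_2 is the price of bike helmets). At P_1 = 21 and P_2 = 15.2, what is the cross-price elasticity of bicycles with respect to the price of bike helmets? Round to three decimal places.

At P_1 = 21 and P_2 = 15.2: Q_1 = 636.823.
∂Q_1/∂P_2 = -18/(2√P_2) = -18/(2√15.2) = -2.3085.
ε = (∂Q_1/∂P_2)(P_2/Q_1) = -2.3085 × (15.2/636.823) ≈ -0.055.

-0.055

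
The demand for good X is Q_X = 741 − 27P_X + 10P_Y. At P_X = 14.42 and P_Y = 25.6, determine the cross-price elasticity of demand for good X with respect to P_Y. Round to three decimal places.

0.421

At P_X = 14.42 and P_Y = 25.6: Q_X = 607.66.
∂Q_X/∂P_Y = 10.
ε = (∂Q_X/∂P_Y)(P_Y/Q_X) = 10 × (25.6/607.66) ≈ 0.421.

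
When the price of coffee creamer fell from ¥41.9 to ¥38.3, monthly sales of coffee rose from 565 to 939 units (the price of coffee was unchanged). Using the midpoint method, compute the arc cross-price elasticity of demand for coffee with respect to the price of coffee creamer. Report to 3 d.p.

ΔQ_A = 939 − 565 = 374; ΔP_B = 38.3 − 41.9 = -3.6.
Midpoints: Q̄_A = 752.0, P̄_B = 40.10.
ε = (ΔQ_A/Q̄_A)/(ΔP_B/P̄_B) = (374/752.0)/(-3.6/40.10) ≈ -5.540.
ε < 0: coffee and coffee creamer are complements.

-5.540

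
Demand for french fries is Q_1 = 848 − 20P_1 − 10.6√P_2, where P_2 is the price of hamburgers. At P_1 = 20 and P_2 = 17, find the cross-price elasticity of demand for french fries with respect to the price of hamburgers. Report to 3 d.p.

-0.054

At P_1 = 20 and P_2 = 17: Q_1 = 404.295.
∂Q_1/∂P_2 = -10.6/(2√P_2) = -10.6/(2√17) = -1.2854.
ε = (∂Q_1/∂P_2)(P_2/Q_1) = -1.2854 × (17/404.295) ≈ -0.054.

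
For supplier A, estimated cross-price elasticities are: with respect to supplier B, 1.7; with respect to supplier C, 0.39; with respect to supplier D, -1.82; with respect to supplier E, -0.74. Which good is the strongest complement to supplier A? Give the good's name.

supplier D

Complements have ε < 0. The most negative value is -1.82 (supplier D).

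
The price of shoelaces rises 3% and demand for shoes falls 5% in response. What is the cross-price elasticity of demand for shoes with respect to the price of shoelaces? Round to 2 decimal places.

-1.67

ε = (%ΔQ of shoes) / (%ΔP of shoelaces) = (-5%) / (3%) ≈ -1.67.
Negative cross-price elasticity: complements.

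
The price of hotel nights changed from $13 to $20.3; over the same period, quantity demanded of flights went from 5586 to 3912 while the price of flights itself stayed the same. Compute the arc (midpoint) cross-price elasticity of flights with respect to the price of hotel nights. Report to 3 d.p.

ΔQ_A = 3912 − 5586 = -1674; ΔP_B = 20.3 − 13 = 7.3.
Midpoints: Q̄_A = 4749.0, P̄_B = 16.65.
ε = (ΔQ_A/Q̄_A)/(ΔP_B/P̄_B) = (-1674/4749.0)/(7.3/16.65) ≈ -0.804.

-0.804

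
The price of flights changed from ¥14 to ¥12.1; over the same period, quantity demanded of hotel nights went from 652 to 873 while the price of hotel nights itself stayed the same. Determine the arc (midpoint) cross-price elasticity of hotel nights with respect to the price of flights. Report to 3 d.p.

-1.991

ΔQ_A = 873 − 652 = 221; ΔP_B = 12.1 − 14 = -1.9.
Midpoints: Q̄_A = 762.5, P̄_B = 13.05.
ε = (ΔQ_A/Q̄_A)/(ΔP_B/P̄_B) = (221/762.5)/(-1.9/13.05) ≈ -1.991.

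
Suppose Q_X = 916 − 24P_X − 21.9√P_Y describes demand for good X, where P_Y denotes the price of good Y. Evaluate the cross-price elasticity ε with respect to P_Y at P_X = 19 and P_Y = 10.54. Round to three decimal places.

-0.091

At P_X = 19 and P_Y = 10.54: Q_X = 388.901.
∂Q_X/∂P_Y = -21.9/(2√P_Y) = -21.9/(2√10.54) = -3.3728.
ε = (∂Q_X/∂P_Y)(P_Y/Q_X) = -3.3728 × (10.54/388.901) ≈ -0.091.
ε < 0: complements.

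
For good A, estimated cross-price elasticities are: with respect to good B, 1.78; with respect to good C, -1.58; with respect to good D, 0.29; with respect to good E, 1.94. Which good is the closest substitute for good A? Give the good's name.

Substitutes have ε > 0. Among the positive values, 1.94 (good E) is largest.

good E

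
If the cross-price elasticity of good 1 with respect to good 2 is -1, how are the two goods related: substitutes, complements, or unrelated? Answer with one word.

complements

ε = -1 < 0, so a higher price of good 2 lowers demand for good 1: complements.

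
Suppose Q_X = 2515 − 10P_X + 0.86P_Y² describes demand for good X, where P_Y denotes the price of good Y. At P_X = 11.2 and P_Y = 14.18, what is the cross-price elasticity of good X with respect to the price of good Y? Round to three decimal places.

At P_X = 11.2 and P_Y = 14.18: Q_X = 2575.922.
∂Q_X/∂P_Y = 1.72P_Y = 1.72(14.18) = 24.3896.
ε = (∂Q_X/∂P_Y)(P_Y/Q_X) = 24.3896 × (14.18/2575.922) ≈ 0.134.

0.134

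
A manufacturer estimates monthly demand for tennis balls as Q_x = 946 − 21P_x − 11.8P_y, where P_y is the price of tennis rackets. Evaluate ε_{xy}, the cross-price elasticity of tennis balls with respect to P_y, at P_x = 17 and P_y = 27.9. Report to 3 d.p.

At P_x = 17 and P_y = 27.9: Q_x = 259.78.
∂Q_x/∂P_y = -11.8.
ε = (∂Q_x/∂P_y)(P_y/Q_x) = -11.8 × (27.9/259.78) ≈ -1.267.

-1.267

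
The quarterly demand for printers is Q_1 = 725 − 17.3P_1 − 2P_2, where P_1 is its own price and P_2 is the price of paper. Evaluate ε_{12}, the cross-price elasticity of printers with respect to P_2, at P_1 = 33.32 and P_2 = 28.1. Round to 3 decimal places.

-0.608

At P_1 = 33.32 and P_2 = 28.1: Q_1 = 92.364.
∂Q_1/∂P_2 = -2.
ε = (∂Q_1/∂P_2)(P_2/Q_1) = -2 × (28.1/92.364) ≈ -0.608.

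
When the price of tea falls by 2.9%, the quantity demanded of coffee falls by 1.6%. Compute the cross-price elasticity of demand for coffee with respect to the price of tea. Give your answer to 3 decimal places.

ε = (%ΔQ of coffee) / (%ΔP of tea) = (-1.6%) / (-2.9%) ≈ 0.552.
Positive cross-price elasticity: substitutes.

0.552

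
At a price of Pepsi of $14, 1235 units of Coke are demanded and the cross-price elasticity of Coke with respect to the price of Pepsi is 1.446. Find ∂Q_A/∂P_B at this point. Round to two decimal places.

ε = (∂Q_A/∂P_B)·(P_B/Q_A) ⇒ ∂Q_A/∂P_B = ε·Q_A/P_B = 1.446 × 1235/14 ≈ 127.56.

127.56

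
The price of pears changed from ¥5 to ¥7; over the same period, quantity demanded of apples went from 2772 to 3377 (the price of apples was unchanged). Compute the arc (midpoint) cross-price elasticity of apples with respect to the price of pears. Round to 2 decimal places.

0.59

ΔQ_A = 3377 − 2772 = 605; ΔP_B = 7 − 5 = 2.
Midpoints: Q̄_A = 3074.5, P̄_B = 6.00.
ε = (ΔQ_A/Q̄_A)/(ΔP_B/P̄_B) = (605/3074.5)/(2/6.00) ≈ 0.59.
ε > 0: apples and pears are substitutes.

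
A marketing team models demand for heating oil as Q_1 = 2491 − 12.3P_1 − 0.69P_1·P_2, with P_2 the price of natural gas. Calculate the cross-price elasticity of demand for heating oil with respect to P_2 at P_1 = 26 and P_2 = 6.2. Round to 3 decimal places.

At P_1 = 26 and P_2 = 6.2: Q_1 = 2059.972.
∂Q_1/∂P_2 = -0.69P_1 = -0.69(26) = -17.9400.
ε = (∂Q_1/∂P_2)(P_2/Q_1) = -17.9400 × (6.2/2059.972) ≈ -0.054.
ε < 0: complements.

-0.054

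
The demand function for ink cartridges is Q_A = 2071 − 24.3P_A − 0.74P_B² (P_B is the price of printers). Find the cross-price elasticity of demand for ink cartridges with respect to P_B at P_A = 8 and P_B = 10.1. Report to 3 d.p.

-0.084

At P_A = 8 and P_B = 10.1: Q_A = 1801.113.
∂Q_A/∂P_B = -1.48P_B = -1.48(10.1) = -14.9480.
ε = (∂Q_A/∂P_B)(P_B/Q_A) = -14.9480 × (10.1/1801.113) ≈ -0.084.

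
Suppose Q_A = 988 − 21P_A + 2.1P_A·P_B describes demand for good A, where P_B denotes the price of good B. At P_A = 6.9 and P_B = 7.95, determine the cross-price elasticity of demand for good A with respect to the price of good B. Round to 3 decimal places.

0.120

At P_A = 6.9 and P_B = 7.95: Q_A = 958.296.
∂Q_A/∂P_B = 2.1P_A = 2.1(6.9) = 14.4900.
ε = (∂Q_A/∂P_B)(P_B/Q_A) = 14.4900 × (7.95/958.296) ≈ 0.120.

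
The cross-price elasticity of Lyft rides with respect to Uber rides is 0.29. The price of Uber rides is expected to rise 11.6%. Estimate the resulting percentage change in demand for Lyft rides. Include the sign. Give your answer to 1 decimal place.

%ΔQ ≈ ε × %ΔP of Uber rides = 0.29 × (11.6%) = 3.4%.

3.4%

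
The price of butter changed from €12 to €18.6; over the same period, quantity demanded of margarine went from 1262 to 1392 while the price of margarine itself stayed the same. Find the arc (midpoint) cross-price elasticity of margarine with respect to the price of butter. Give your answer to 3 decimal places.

0.227

ΔQ_A = 1392 − 1262 = 130; ΔP_B = 18.6 − 12 = 6.6.
Midpoints: Q̄_A = 1327.0, P̄_B = 15.30.
ε = (ΔQ_A/Q̄_A)/(ΔP_B/P̄_B) = (130/1327.0)/(6.6/15.30) ≈ 0.227.
ε > 0: margarine and butter are substitutes.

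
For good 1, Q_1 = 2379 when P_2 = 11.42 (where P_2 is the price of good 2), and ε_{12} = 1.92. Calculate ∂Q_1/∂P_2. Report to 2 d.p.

ε = (∂Q_1/∂P_2)·(P_2/Q_1) ⇒ ∂Q_1/∂P_2 = ε·Q_1/P_2 = 1.92 × 2379/11.42 ≈ 399.97.

399.97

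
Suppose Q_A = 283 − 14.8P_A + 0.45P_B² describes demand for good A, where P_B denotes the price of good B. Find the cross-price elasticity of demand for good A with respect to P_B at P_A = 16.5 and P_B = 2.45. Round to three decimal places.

0.130

At P_A = 16.5 and P_B = 2.45: Q_A = 41.501.
∂Q_A/∂P_B = 0.9P_B = 0.9(2.45) = 2.2050.
ε = (∂Q_A/∂P_B)(P_B/Q_A) = 2.2050 × (2.45/41.501) ≈ 0.130.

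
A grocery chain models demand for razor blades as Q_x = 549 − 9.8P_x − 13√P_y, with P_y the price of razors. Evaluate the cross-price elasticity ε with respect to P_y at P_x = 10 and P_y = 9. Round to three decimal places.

-0.047

At P_x = 10 and P_y = 9: Q_x = 412.
∂Q_x/∂P_y = -13/(2√P_y) = -13/(2√9) = -2.1667.
ε = (∂Q_x/∂P_y)(P_y/Q_x) = -2.1667 × (9/412) ≈ -0.047.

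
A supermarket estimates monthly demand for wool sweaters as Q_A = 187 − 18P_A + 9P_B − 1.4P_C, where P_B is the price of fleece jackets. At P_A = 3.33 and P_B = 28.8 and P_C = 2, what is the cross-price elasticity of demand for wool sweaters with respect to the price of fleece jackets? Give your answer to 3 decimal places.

At P_A = 3.33 and P_B = 28.8 and P_C = 2: Q_A = 383.46.
∂Q_A/∂P_B = 9.
ε = (∂Q_A/∂P_B)(P_B/Q_A) = 9 × (28.8/383.46) ≈ 0.676.

0.676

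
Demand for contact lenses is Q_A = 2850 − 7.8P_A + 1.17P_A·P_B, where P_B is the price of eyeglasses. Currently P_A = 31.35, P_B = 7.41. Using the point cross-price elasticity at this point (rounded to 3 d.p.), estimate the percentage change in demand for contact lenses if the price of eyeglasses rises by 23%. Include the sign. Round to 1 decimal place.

At P_A = 31.35, P_B = 7.41: Q_A = 2877.265.
∂Q_A/∂P_B = 1.17P_A = 36.6795.
ε = (∂Q_A/∂P_B)(P_B/Q_A) = 36.6795 × 7.41/2877.265 ≈ 0.094.
%ΔQ_A ≈ ε × %ΔP_B = 0.094 × (23%) = 2.2%.

2.2%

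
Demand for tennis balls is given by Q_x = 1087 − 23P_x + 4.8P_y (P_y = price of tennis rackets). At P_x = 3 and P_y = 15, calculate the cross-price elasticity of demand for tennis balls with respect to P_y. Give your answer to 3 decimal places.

At P_x = 3 and P_y = 15: Q_x = 1090.
∂Q_x/∂P_y = 4.8.
ε = (∂Q_x/∂P_y)(P_y/Q_x) = 4.8 × (15/1090) ≈ 0.066.

0.066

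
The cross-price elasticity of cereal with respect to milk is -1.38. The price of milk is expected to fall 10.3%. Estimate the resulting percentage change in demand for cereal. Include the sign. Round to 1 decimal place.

%ΔQ ≈ ε × %ΔP of milk = -1.38 × (-10.3%) = 14.2%.

14.2%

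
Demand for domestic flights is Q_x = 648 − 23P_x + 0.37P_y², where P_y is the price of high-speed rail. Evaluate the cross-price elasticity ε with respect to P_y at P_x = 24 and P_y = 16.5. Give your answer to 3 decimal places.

At P_x = 24 and P_y = 16.5: Q_x = 196.732.
∂Q_x/∂P_y = 0.74P_y = 0.74(16.5) = 12.2100.
ε = (∂Q_x/∂P_y)(P_y/Q_x) = 12.2100 × (16.5/196.732) ≈ 1.024.
ε > 0: substitutes.

1.024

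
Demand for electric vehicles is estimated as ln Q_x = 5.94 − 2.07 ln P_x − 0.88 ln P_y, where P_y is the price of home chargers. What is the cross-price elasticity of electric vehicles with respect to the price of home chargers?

-0.88

In a log-linear (constant-elasticity) demand function, the coefficient on ln P_y is the cross-price elasticity.
ε = -0.88. Negative, so electric vehicles and home chargers are complements.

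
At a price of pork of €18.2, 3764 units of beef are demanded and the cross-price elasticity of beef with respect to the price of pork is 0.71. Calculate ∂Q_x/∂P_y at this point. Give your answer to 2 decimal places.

146.84

ε = (∂Q_x/∂P_y)·(P_y/Q_x) ⇒ ∂Q_x/∂P_y = ε·Q_x/P_y = 0.71 × 3764/18.2 ≈ 146.84.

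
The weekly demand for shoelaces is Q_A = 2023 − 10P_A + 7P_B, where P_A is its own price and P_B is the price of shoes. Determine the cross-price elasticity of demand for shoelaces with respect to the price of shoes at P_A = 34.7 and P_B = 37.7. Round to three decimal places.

At P_A = 34.7 and P_B = 37.7: Q_A = 1939.9.
∂Q_A/∂P_B = 7.
ε = (∂Q_A/∂P_B)(P_B/Q_A) = 7 × (37.7/1939.9) ≈ 0.136.
Since ε > 0, shoelaces and shoes are substitutes.

0.136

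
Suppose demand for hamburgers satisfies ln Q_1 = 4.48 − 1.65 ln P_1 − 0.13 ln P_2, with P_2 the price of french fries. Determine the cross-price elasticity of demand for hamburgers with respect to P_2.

-0.13

In a log-linear (constant-elasticity) demand function, the coefficient on ln P_2 is the cross-price elasticity.
ε = -0.13. Negative, so hamburgers and french fries are complements.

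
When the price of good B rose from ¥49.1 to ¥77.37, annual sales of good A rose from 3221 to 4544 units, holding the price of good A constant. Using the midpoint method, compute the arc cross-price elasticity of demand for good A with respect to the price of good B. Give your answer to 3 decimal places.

ΔQ_A = 4544 − 3221 = 1323; ΔP_B = 77.37 − 49.1 = 28.27.
Midpoints: Q̄_A = 3882.5, P̄_B = 63.23.
ε = (ΔQ_A/Q̄_A)/(ΔP_B/P̄_B) = (1323/3882.5)/(28.27/63.23) ≈ 0.762.

0.762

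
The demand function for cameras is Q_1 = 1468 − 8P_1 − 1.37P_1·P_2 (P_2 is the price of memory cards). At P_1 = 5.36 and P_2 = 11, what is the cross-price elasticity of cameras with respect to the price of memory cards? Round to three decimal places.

At P_1 = 5.36 and P_2 = 11: Q_1 = 1344.345.
∂Q_1/∂P_2 = -1.37P_1 = -1.37(5.36) = -7.3432.
ε = (∂Q_1/∂P_2)(P_2/Q_1) = -7.3432 × (11/1344.345) ≈ -0.060.
ε < 0: complements.

-0.060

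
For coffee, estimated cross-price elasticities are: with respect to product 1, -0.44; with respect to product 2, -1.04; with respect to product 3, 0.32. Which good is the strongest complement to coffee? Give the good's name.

product 2

Complements have ε < 0. The most negative value is -1.04 (product 2).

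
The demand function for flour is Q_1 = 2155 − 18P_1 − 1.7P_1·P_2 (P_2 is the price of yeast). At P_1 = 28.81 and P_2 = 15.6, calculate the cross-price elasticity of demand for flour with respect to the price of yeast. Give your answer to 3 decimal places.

At P_1 = 28.81 and P_2 = 15.6: Q_1 = 872.379.
∂Q_1/∂P_2 = -1.7P_1 = -1.7(28.81) = -48.9770.
ε = (∂Q_1/∂P_2)(P_2/Q_1) = -48.9770 × (15.6/872.379) ≈ -0.876.

-0.876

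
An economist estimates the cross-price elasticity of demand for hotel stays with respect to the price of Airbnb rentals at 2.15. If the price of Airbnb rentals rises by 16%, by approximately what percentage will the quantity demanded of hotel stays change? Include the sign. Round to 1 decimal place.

34.4%

%ΔQ ≈ ε × %ΔP of Airbnb rentals = 2.15 × (16%) = 34.4%.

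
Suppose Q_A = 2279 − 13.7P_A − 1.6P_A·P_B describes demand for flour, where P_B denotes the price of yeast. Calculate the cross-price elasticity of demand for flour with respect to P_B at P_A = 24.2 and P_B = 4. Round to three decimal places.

At P_A = 24.2 and P_B = 4: Q_A = 1792.58.
∂Q_A/∂P_B = -1.6P_A = -1.6(24.2) = -38.7200.
ε = (∂Q_A/∂P_B)(P_B/Q_A) = -38.7200 × (4/1792.58) ≈ -0.086.
ε < 0: complements.

-0.086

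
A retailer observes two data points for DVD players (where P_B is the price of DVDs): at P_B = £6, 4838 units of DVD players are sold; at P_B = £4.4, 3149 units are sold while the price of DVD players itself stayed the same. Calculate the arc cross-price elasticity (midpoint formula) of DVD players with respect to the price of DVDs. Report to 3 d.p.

1.375

ΔQ_A = 3149 − 4838 = -1689; ΔP_B = 4.4 − 6 = -1.6.
Midpoints: Q̄_A = 3993.5, P̄_B = 5.20.
ε = (ΔQ_A/Q̄_A)/(ΔP_B/P̄_B) = (-1689/3993.5)/(-1.6/5.20) ≈ 1.375.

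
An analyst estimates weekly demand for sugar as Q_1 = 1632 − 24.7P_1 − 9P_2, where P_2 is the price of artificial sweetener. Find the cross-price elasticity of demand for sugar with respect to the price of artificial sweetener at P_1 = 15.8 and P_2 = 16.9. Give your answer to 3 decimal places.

At P_1 = 15.8 and P_2 = 16.9: Q_1 = 1089.64.
∂Q_1/∂P_2 = -9.
ε = (∂Q_1/∂P_2)(P_2/Q_1) = -9 × (16.9/1089.64) ≈ -0.140.

-0.140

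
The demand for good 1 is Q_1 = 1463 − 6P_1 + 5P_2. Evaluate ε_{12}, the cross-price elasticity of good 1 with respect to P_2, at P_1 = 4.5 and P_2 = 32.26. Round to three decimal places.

0.101

At P_1 = 4.5 and P_2 = 32.26: Q_1 = 1597.3.
∂Q_1/∂P_2 = 5.
ε = (∂Q_1/∂P_2)(P_2/Q_1) = 5 × (32.26/1597.3) ≈ 0.101.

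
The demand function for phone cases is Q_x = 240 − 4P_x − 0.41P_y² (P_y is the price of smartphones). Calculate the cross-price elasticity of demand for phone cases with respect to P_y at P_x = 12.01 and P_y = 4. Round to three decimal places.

-0.071

At P_x = 12.01 and P_y = 4: Q_x = 185.4.
∂Q_x/∂P_y = -0.82P_y = -0.82(4) = -3.2800.
ε = (∂Q_x/∂P_y)(P_y/Q_x) = -3.2800 × (4/185.4) ≈ -0.071.
ε < 0: complements.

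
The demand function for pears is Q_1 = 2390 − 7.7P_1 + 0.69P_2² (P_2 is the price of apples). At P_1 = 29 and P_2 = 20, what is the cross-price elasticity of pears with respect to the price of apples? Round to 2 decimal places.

0.23

At P_1 = 29 and P_2 = 20: Q_1 = 2442.7.
∂Q_1/∂P_2 = 1.38P_2 = 1.38(20) = 27.6000.
ε = (∂Q_1/∂P_2)(P_2/Q_1) = 27.6000 × (20/2442.7) ≈ 0.23.
ε > 0: substitutes.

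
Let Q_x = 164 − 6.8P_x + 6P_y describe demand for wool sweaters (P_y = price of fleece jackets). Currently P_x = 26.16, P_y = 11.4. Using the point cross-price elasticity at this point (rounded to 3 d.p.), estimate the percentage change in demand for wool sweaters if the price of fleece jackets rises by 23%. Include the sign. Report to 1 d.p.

28.9%

At P_x = 26.16, P_y = 11.4: Q_x = 54.512.
∂Q_x/∂P_y = 6.
ε = (∂Q_x/∂P_y)(P_y/Q_x) = 6.0000 × 11.4/54.512 ≈ 1.255.
%ΔQ_x ≈ ε × %ΔP_y = 1.255 × (23%) = 28.9%.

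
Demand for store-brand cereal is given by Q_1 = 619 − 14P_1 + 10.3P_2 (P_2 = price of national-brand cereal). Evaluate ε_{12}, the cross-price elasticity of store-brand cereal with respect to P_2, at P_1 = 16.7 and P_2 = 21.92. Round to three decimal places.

At P_1 = 16.7 and P_2 = 21.92: Q_1 = 610.976.
∂Q_1/∂P_2 = 10.3.
ε = (∂Q_1/∂P_2)(P_2/Q_1) = 10.3 × (21.92/610.976) ≈ 0.370.

0.370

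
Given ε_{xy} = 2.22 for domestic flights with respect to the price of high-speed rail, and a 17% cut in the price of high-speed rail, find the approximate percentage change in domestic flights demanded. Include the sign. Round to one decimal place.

%ΔQ ≈ ε × %ΔP of high-speed rail = 2.22 × (-17%) = -37.7%.
Demand for domestic flights falls by about 37.7%.

-37.7%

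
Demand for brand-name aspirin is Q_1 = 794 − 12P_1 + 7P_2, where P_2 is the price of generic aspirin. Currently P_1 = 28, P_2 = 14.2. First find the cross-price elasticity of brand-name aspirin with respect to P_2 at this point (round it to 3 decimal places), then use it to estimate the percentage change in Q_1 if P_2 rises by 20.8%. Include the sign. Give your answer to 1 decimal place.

3.7%

At P_1 = 28, P_2 = 14.2: Q_1 = 557.4.
∂Q_1/∂P_2 = 7.
ε = (∂Q_1/∂P_2)(P_2/Q_1) = 7.0000 × 14.2/557.4 ≈ 0.178.
%ΔQ_1 ≈ ε × %ΔP_2 = 0.178 × (20.8%) = 3.7%.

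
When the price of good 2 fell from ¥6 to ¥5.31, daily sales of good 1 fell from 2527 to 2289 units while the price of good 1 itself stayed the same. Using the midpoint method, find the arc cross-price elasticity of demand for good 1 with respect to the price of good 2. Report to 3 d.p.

ΔQ_1 = 2289 − 2527 = -238; ΔP_2 = 5.31 − 6 = -0.69.
Midpoints: Q̄_1 = 2408.0, P̄_2 = 5.65.
ε = (ΔQ_1/Q̄_1)/(ΔP_2/P̄_2) = (-238/2408.0)/(-0.69/5.65) ≈ 0.810.
ε > 0: good 1 and good 2 are substitutes.

0.810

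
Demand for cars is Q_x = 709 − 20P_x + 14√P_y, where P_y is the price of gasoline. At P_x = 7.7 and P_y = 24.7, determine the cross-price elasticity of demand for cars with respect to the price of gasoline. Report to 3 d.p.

At P_x = 7.7 and P_y = 24.7: Q_x = 624.579.
∂Q_x/∂P_y = 14/(2√P_y) = 14/(2√24.7) = 1.4085.
ε = (∂Q_x/∂P_y)(P_y/Q_x) = 1.4085 × (24.7/624.579) ≈ 0.056.

0.056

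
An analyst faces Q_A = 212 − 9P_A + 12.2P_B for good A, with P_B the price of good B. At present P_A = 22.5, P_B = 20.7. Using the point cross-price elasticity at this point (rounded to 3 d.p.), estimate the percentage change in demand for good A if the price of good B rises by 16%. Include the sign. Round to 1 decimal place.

At P_A = 22.5, P_B = 20.7: Q_A = 262.04.
∂Q_A/∂P_B = 12.2.
ε = (∂Q_A/∂P_B)(P_B/Q_A) = 12.2000 × 20.7/262.04 ≈ 0.964.
%ΔQ_A ≈ ε × %ΔP_B = 0.964 × (16%) = 15.4%.

15.4%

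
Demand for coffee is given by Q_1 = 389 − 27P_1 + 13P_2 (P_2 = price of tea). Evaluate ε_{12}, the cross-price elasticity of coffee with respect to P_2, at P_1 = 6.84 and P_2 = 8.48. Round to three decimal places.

At P_1 = 6.84 and P_2 = 8.48: Q_1 = 314.56.
∂Q_1/∂P_2 = 13.
ε = (∂Q_1/∂P_2)(P_2/Q_1) = 13 × (8.48/314.56) ≈ 0.350.
Since ε > 0, coffee and tea are substitutes.

0.350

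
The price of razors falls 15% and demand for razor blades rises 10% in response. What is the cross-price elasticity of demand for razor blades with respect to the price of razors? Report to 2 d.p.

-0.67

ε = (%ΔQ of razor blades) / (%ΔP of razors) = (10%) / (-15%) ≈ -0.67.
Negative cross-price elasticity: complements.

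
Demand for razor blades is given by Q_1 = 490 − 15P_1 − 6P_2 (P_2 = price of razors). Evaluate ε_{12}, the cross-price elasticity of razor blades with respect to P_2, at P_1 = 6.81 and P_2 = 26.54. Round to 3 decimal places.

At P_1 = 6.81 and P_2 = 26.54: Q_1 = 228.61.
∂Q_1/∂P_2 = -6.
ε = (∂Q_1/∂P_2)(P_2/Q_1) = -6 × (26.54/228.61) ≈ -0.697.
Since ε < 0, razor blades and razors are complements.

-0.697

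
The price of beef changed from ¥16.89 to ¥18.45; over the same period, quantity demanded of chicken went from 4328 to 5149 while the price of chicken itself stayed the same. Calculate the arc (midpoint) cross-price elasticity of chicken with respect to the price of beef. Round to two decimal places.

1.96

ΔQ_A = 5149 − 4328 = 821; ΔP_B = 18.45 − 16.89 = 1.56.
Midpoints: Q̄_A = 4738.5, P̄_B = 17.67.
ε = (ΔQ_A/Q̄_A)/(ΔP_B/P̄_B) = (821/4738.5)/(1.56/17.67) ≈ 1.96.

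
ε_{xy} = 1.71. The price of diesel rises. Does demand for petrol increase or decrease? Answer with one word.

ε > 0 and the price of diesel rises, so the quantity of petrol moves in the same direction: it increases.

increase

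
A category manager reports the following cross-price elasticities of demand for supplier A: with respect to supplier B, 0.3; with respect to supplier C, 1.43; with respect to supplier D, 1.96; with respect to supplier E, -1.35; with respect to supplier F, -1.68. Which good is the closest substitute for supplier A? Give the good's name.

Substitutes have ε > 0. Among the positive values, 1.96 (supplier D) is largest.

supplier D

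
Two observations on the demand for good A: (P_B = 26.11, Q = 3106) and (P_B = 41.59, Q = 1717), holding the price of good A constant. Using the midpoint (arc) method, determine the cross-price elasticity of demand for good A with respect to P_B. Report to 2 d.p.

ΔQ_A = 1717 − 3106 = -1389; ΔP_B = 41.59 − 26.11 = 15.48.
Midpoints: Q̄_A = 2411.5, P̄_B = 33.85.
ε = (ΔQ_A/Q̄_A)/(ΔP_B/P̄_B) = (-1389/2411.5)/(15.48/33.85) ≈ -1.26.

-1.26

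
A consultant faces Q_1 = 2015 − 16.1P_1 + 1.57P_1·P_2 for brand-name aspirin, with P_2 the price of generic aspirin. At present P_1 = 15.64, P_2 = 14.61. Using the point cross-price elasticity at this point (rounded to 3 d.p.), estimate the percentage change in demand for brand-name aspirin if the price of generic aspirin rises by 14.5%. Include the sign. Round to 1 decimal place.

2.5%

At P_1 = 15.64, P_2 = 14.61: Q_1 = 2121.942.
∂Q_1/∂P_2 = 1.57P_1 = 24.5548.
ε = (∂Q_1/∂P_2)(P_2/Q_1) = 24.5548 × 14.61/2121.942 ≈ 0.169.
%ΔQ_1 ≈ ε × %ΔP_2 = 0.169 × (14.5%) = 2.5%.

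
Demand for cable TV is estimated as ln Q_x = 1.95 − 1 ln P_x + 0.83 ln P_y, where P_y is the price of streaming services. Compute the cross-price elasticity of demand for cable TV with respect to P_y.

In a log-linear (constant-elasticity) demand function, the coefficient on ln P_y is the cross-price elasticity.
ε = 0.83. Positive, so cable TV and streaming services are substitutes.

0.83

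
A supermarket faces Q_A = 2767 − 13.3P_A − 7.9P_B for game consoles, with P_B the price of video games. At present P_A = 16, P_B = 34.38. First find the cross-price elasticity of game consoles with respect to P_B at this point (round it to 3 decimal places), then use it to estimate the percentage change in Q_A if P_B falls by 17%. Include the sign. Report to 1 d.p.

At P_A = 16, P_B = 34.38: Q_A = 2282.598.
∂Q_A/∂P_B = -7.9.
ε = (∂Q_A/∂P_B)(P_B/Q_A) = -7.9000 × 34.38/2282.598 ≈ -0.119.
%ΔQ_A ≈ ε × %ΔP_B = -0.119 × (-17%) = 2.0%.

2.0%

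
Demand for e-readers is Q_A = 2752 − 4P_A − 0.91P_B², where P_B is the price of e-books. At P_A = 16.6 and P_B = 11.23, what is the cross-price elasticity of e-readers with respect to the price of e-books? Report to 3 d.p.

-0.089

At P_A = 16.6 and P_B = 11.23: Q_A = 2570.837.
∂Q_A/∂P_B = -1.82P_B = -1.82(11.23) = -20.4386.
ε = (∂Q_A/∂P_B)(P_B/Q_A) = -20.4386 × (11.23/2570.837) ≈ -0.089.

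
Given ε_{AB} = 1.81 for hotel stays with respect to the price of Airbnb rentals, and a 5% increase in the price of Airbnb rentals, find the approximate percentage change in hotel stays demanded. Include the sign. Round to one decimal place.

%ΔQ ≈ ε × %ΔP of Airbnb rentals = 1.81 × (5%) = 9.1%.
Demand for hotel stays rises by about 9.1%.

9.1%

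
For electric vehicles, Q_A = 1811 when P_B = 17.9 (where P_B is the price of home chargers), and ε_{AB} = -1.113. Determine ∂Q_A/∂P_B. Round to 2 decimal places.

-112.61

ε = (∂Q_A/∂P_B)·(P_B/Q_A) ⇒ ∂Q_A/∂P_B = ε·Q_A/P_B = -1.113 × 1811/17.9 ≈ -112.61.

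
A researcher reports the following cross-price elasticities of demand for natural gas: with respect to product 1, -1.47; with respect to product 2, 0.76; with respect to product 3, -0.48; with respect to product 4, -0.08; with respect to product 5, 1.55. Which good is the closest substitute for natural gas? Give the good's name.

product 5

Substitutes have ε > 0. Among the positive values, 1.55 (product 5) is largest.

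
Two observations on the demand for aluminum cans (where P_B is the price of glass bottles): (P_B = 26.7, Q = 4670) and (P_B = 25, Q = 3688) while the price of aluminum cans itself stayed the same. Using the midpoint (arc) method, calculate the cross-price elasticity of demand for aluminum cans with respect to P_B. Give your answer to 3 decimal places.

ΔQ_A = 3688 − 4670 = -982; ΔP_B = 25 − 26.7 = -1.7.
Midpoints: Q̄_A = 4179.0, P̄_B = 25.85.
ε = (ΔQ_A/Q̄_A)/(ΔP_B/P̄_B) = (-982/4179.0)/(-1.7/25.85) ≈ 3.573.

3.573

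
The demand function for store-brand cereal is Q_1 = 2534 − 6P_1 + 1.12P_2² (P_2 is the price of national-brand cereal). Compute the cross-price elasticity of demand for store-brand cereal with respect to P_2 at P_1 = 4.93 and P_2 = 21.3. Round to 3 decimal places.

0.337

At P_1 = 4.93 and P_2 = 21.3: Q_1 = 3012.553.
∂Q_1/∂P_2 = 2.24P_2 = 2.24(21.3) = 47.7120.
ε = (∂Q_1/∂P_2)(P_2/Q_1) = 47.7120 × (21.3/3012.553) ≈ 0.337.
ε > 0: substitutes.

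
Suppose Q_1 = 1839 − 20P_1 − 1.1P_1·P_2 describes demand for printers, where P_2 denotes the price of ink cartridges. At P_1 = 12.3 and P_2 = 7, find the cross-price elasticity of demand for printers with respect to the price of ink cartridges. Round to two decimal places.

At P_1 = 12.3 and P_2 = 7: Q_1 = 1498.29.
∂Q_1/∂P_2 = -1.1P_1 = -1.1(12.3) = -13.5300.
ε = (∂Q_1/∂P_2)(P_2/Q_1) = -13.5300 × (7/1498.29) ≈ -0.06.

-0.06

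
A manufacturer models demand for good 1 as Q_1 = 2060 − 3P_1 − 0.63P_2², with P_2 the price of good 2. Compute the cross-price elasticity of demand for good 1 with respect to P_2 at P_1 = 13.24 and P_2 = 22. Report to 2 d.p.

At P_1 = 13.24 and P_2 = 22: Q_1 = 1715.36.
∂Q_1/∂P_2 = -1.26P_2 = -1.26(22) = -27.7200.
ε = (∂Q_1/∂P_2)(P_2/Q_1) = -27.7200 × (22/1715.36) ≈ -0.36.
ε < 0: complements.

-0.36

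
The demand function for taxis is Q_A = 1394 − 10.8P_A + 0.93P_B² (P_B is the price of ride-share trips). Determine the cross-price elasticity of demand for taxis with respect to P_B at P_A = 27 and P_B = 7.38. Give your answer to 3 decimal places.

0.088

At P_A = 27 and P_B = 7.38: Q_A = 1153.052.
∂Q_A/∂P_B = 1.86P_B = 1.86(7.38) = 13.7268.
ε = (∂Q_A/∂P_B)(P_B/Q_A) = 13.7268 × (7.38/1153.052) ≈ 0.088.
ε > 0: substitutes.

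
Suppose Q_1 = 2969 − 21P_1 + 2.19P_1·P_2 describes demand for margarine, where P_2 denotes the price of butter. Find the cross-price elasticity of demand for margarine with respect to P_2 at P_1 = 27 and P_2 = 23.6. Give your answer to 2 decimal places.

At P_1 = 27 and P_2 = 23.6: Q_1 = 3797.468.
∂Q_1/∂P_2 = 2.19P_1 = 2.19(27) = 59.1300.
ε = (∂Q_1/∂P_2)(P_2/Q_1) = 59.1300 × (23.6/3797.468) ≈ 0.37.

0.37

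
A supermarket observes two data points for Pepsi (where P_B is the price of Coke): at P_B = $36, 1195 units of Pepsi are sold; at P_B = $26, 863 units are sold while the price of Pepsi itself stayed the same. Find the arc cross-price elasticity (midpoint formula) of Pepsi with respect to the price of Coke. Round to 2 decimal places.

1.00

ΔQ_A = 863 − 1195 = -332; ΔP_B = 26 − 36 = -10.
Midpoints: Q̄_A = 1029.0, P̄_B = 31.00.
ε = (ΔQ_A/Q̄_A)/(ΔP_B/P̄_B) = (-332/1029.0)/(-10/31.00) ≈ 1.00.
ε > 0: Pepsi and Coke are substitutes.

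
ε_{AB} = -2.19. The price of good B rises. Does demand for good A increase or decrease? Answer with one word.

decrease

ε < 0 and the price of good B rises, so the quantity of good A moves in the opposite direction: it decreases.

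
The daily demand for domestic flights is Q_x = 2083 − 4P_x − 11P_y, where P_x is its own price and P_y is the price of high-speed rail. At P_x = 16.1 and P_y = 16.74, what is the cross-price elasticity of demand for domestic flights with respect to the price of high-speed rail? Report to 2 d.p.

-0.10

At P_x = 16.1 and P_y = 16.74: Q_x = 1834.46.
∂Q_x/∂P_y = -11.
ε = (∂Q_x/∂P_y)(P_y/Q_x) = -11 × (16.74/1834.46) ≈ -0.10.
Since ε < 0, domestic flights and high-speed rail are complements.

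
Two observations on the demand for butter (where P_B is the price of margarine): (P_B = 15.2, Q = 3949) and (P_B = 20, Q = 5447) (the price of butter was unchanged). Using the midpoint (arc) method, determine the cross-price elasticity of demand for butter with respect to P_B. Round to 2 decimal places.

1.17

ΔQ_A = 5447 − 3949 = 1498; ΔP_B = 20 − 15.2 = 4.8.
Midpoints: Q̄_A = 4698.0, P̄_B = 17.60.
ε = (ΔQ_A/Q̄_A)/(ΔP_B/P̄_B) = (1498/4698.0)/(4.8/17.60) ≈ 1.17.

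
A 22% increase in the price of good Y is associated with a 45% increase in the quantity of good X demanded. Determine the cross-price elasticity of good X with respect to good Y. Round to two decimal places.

2.05

ε = (%ΔQ of good X) / (%ΔP of good Y) = (45%) / (22%) ≈ 2.05.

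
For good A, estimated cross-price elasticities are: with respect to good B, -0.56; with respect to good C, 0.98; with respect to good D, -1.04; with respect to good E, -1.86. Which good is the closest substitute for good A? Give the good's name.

good C

Substitutes have ε > 0. Among the positive values, 0.98 (good C) is largest.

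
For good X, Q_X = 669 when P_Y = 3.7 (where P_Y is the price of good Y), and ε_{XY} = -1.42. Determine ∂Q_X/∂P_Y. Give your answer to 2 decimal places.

ε = (∂Q_X/∂P_Y)·(P_Y/Q_X) ⇒ ∂Q_X/∂P_Y = ε·Q_X/P_Y = -1.42 × 669/3.7 ≈ -256.75.

-256.75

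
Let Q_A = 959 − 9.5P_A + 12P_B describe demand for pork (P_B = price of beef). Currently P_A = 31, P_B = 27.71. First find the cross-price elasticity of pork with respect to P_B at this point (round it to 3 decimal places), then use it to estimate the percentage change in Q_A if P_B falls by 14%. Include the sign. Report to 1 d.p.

-4.7%

At P_A = 31, P_B = 27.71: Q_A = 997.02.
∂Q_A/∂P_B = 12.
ε = (∂Q_A/∂P_B)(P_B/Q_A) = 12.0000 × 27.71/997.02 ≈ 0.334.
%ΔQ_A ≈ ε × %ΔP_B = 0.334 × (-14%) = -4.7%.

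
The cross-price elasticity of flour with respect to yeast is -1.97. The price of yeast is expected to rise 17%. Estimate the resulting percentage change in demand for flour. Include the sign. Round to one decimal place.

%ΔQ ≈ ε × %ΔP of yeast = -1.97 × (17%) = -33.5%.
Demand for flour falls by about 33.5%.

-33.5%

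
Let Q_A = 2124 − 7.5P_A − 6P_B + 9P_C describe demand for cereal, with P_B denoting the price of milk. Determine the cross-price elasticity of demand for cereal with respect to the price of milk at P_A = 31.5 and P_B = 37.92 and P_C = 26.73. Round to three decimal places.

At P_A = 31.5 and P_B = 37.92 and P_C = 26.73: Q_A = 1900.8.
∂Q_A/∂P_B = -6.
ε = (∂Q_A/∂P_B)(P_B/Q_A) = -6 × (37.92/1900.8) ≈ -0.120.
Since ε < 0, cereal and milk are complements.

-0.120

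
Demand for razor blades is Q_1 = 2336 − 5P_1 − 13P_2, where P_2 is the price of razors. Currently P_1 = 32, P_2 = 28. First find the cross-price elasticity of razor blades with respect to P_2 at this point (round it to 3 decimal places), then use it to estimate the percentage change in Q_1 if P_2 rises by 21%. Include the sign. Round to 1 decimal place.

-4.2%

At P_1 = 32, P_2 = 28: Q_1 = 1812.
∂Q_1/∂P_2 = -13.
ε = (∂Q_1/∂P_2)(P_2/Q_1) = -13.0000 × 28/1812 ≈ -0.201.
%ΔQ_1 ≈ ε × %ΔP_2 = -0.201 × (21%) = -4.2%.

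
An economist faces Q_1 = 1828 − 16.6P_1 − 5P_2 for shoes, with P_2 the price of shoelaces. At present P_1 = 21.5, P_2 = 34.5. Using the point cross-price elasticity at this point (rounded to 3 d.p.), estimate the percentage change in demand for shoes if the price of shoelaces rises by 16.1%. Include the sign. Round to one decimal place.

At P_1 = 21.5, P_2 = 34.5: Q_1 = 1298.6.
∂Q_1/∂P_2 = -5.
ε = (∂Q_1/∂P_2)(P_2/Q_1) = -5.0000 × 34.5/1298.6 ≈ -0.133.
%ΔQ_1 ≈ ε × %ΔP_2 = -0.133 × (16.1%) = -2.1%.

-2.1%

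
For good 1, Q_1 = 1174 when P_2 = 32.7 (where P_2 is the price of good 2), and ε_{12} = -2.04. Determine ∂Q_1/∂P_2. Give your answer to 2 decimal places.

ε = (∂Q_1/∂P_2)·(P_2/Q_1) ⇒ ∂Q_1/∂P_2 = ε·Q_1/P_2 = -2.04 × 1174/32.7 ≈ -73.24.

-73.24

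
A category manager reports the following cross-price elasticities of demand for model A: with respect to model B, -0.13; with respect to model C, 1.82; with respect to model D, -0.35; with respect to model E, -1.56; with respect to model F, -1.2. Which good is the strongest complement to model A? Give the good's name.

model E

Complements have ε < 0. The most negative value is -1.56 (model E).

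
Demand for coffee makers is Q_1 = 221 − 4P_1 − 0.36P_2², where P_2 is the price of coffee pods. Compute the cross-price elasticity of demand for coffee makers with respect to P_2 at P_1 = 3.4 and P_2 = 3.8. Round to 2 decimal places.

At P_1 = 3.4 and P_2 = 3.8: Q_1 = 202.202.
∂Q_1/∂P_2 = -0.72P_2 = -0.72(3.8) = -2.7360.
ε = (∂Q_1/∂P_2)(P_2/Q_1) = -2.7360 × (3.8/202.202) ≈ -0.05.

-0.05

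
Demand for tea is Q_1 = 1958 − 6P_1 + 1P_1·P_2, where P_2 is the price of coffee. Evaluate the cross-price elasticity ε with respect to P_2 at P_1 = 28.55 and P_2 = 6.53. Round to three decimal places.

At P_1 = 28.55 and P_2 = 6.53: Q_1 = 1973.131.
∂Q_1/∂P_2 = 1P_1 = 1(28.55) = 28.5500.
ε = (∂Q_1/∂P_2)(P_2/Q_1) = 28.5500 × (6.53/1973.131) ≈ 0.094.
ε > 0: substitutes.

0.094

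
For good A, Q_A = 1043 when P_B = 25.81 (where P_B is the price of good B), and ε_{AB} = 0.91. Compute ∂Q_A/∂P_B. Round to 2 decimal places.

36.77

ε = (∂Q_A/∂P_B)·(P_B/Q_A) ⇒ ∂Q_A/∂P_B = ε·Q_A/P_B = 0.91 × 1043/25.81 ≈ 36.77.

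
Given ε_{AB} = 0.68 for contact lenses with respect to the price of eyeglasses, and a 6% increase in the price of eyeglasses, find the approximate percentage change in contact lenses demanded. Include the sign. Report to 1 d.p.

%ΔQ ≈ ε × %ΔP of eyeglasses = 0.68 × (6%) = 4.1%.
Demand for contact lenses rises by about 4.1%.

4.1%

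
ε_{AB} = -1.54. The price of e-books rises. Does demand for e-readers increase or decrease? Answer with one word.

ε < 0 and the price of e-books rises, so the quantity of e-readers moves in the opposite direction: it decreases.

decrease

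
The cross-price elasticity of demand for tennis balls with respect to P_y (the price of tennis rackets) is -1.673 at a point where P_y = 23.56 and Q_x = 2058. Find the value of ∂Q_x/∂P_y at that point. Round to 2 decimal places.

-146.14

ε = (∂Q_x/∂P_y)·(P_y/Q_x) ⇒ ∂Q_x/∂P_y = ε·Q_x/P_y = -1.673 × 2058/23.56 ≈ -146.14.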